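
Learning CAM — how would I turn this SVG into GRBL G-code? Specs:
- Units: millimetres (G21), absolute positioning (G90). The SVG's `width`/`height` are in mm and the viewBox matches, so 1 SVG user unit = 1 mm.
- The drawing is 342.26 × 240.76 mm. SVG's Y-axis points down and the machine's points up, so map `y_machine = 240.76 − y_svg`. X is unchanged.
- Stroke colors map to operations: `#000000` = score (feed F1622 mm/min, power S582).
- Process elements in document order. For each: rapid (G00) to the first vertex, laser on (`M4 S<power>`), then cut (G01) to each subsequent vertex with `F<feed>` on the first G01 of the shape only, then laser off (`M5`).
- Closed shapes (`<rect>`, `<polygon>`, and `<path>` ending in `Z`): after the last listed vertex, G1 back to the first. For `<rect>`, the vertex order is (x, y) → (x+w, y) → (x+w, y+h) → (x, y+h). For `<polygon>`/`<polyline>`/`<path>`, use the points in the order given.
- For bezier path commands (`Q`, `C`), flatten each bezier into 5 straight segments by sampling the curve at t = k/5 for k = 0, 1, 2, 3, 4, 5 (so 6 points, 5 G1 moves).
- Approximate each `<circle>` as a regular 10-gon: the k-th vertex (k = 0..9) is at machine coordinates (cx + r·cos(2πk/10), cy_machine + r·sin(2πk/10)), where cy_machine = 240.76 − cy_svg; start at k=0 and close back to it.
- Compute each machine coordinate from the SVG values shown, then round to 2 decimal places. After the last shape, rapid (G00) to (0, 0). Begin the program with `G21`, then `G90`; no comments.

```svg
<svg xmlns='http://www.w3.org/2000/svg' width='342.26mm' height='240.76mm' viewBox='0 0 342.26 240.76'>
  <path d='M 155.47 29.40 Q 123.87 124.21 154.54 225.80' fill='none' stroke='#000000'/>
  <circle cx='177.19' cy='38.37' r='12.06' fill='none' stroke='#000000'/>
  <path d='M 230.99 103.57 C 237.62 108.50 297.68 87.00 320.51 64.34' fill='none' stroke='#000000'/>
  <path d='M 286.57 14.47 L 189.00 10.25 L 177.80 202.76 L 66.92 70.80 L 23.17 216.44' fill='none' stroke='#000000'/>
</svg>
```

G21
G90
G00 X155.47 Y211.36
M4 S582
G01 X145.32 Y173.16 F1622
G01 X140.15 Y134.43
G01 X139.97 Y95.15
G01 X144.76 Y55.32
G01 X154.54 Y14.96
M5
G00 X189.25 Y202.39
M4 S582
G01 X186.95 Y209.48 F1622
G01 X180.92 Y213.86
G01 X173.46 Y213.86
G01 X167.43 Y209.48
G01 X165.13 Y202.39
G01 X167.43 Y195.30
G01 X173.46 Y190.92
G01 X180.92 Y190.92
G01 X186.95 Y195.30
G01 X189.25 Y202.39
M5
G00 X230.99 Y137.19
M4 S582
G01 X240.65 Y137.20 F1622
G01 X258.79 Y142.34
G01 X281.05 Y151.40
G01 X303.07 Y163.17
G01 X320.51 Y176.42
M5
G00 X286.57 Y226.29
M4 S582
G01 X189.00 Y230.51 F1622
G01 X177.80 Y38.00
G01 X66.92 Y169.96
G01 X23.17 Y24.32
M5
G00 X0.00 Y0.00

1 u = 1 mm; y_m = 240.76 − y.

[1] `<path>` quadratic bezier, #000000→score S582 F1622: (155.47,211.36) → (145.32,173.16) → (140.15,134.43) → (139.97,95.15) → (144.76,55.32) → (154.54,14.96)

[2] `<circle>` circle, #000000→score S582 F1622: (189.25,202.39) → (186.95,209.48) → (180.92,213.86) → (173.46,213.86) → (167.43,209.48) → (165.13,202.39) → (167.43,195.30) → (173.46,190.92) → (180.92,190.92) → (186.95,195.30) → (189.25,202.39) (closed)

[3] `<path>` cubic bezier, #000000→score S582 F1622: (230.99,137.19) → (240.65,137.20) → (258.79,142.34) → (281.05,151.40) → (303.07,163.17) → (320.51,176.42)

[4] `<path>` open polyline, #000000→score S582 F1622: (286.57,226.29) → (189.00,230.51) → (177.80,38.00) → (66.92,169.96) → (23.17,24.32)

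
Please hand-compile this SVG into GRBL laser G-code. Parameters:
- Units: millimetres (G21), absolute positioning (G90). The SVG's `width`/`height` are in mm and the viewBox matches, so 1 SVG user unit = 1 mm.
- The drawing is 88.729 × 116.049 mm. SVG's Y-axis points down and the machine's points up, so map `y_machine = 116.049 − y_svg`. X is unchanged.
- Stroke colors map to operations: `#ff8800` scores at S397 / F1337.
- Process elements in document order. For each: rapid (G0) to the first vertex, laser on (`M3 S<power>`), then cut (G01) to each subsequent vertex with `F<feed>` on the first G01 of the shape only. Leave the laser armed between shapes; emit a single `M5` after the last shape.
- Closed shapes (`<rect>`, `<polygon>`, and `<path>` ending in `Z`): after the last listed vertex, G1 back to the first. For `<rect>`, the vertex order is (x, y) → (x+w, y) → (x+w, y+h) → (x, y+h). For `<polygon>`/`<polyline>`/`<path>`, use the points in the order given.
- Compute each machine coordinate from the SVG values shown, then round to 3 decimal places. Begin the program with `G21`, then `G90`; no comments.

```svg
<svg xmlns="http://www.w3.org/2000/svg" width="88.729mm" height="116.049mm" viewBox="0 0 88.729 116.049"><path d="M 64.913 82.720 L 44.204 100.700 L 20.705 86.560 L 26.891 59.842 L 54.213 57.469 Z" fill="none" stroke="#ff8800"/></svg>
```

G21
G90
G0 X64.913 Y33.329
M3 S397
G01 X44.204 Y15.349 F1337
G01 X20.705 Y29.489
G01 X26.891 Y56.207
G01 X54.213 Y58.580
G01 X64.913 Y33.329
M5

viewBox `0 0 88.729 116.049` with mm width/height → 1 unit = 1 mm. Flip: y_m = 116.049 − y_svg.

**Shape 1** — `<path>` regular polygon, stroke `#ff8800` → score (S397, F1337). Machine vertices: (64.913,33.329) → (44.204,15.349) → (20.705,29.489) → (26.891,56.207) → (54.213,58.580) → (64.913,33.329). Closed: final G1 returns to the first vertex.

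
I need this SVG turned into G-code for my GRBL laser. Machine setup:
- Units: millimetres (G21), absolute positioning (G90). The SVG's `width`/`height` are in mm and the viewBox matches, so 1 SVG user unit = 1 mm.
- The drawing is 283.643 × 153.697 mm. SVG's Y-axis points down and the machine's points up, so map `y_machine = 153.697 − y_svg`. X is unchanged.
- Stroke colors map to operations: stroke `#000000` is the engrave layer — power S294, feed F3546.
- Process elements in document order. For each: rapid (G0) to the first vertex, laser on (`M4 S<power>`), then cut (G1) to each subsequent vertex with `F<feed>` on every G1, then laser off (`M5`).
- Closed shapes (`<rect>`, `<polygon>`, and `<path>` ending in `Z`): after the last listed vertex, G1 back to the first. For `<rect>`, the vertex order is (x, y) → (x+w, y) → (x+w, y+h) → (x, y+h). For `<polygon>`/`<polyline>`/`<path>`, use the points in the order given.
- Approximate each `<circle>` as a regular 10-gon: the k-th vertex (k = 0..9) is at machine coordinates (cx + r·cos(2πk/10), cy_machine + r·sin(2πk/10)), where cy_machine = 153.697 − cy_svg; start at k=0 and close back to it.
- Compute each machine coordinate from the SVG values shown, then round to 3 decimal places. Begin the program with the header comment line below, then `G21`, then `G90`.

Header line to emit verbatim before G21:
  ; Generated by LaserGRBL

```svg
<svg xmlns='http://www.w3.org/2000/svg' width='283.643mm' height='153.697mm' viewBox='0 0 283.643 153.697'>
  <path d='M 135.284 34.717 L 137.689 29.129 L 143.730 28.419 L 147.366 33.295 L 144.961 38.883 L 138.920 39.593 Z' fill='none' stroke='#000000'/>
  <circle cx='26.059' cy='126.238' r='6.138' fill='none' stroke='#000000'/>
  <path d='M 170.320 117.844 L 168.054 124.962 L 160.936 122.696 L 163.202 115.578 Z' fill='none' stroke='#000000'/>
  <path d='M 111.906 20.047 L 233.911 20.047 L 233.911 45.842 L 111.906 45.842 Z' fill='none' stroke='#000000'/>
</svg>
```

Since the viewBox matches the mm dimensions, user units are millimetres directly. The only transform is the Y-flip y_m = 153.697 − y_svg.

Shape 1 is a regular polygon drawn with `<path>`. Its stroke #000000 means engrave at S294, F3546. After flipping Y the toolpath is (135.284,118.980) → (137.689,124.568) → (143.730,125.278) → (147.366,120.402) → (144.961,114.814) → (138.920,114.104) → (135.284,118.980), returning to the start.

Shape 2 is a circle drawn with `<circle>`. Its stroke #000000 means engrave at S294, F3546. After flipping Y the toolpath is (32.197,27.459) → (31.025,31.067) → (27.956,33.297) → (24.162,33.297) → (21.093,31.067) → (19.921,27.459) → (21.093,23.851) → (24.162,21.621) → (27.956,21.621) → (31.025,23.851) → (32.197,27.459), returning to the start.

Shape 3 is a regular polygon drawn with `<path>`. Its stroke #000000 means engrave at S294, F3546. After flipping Y the toolpath is (170.320,35.853) → (168.054,28.735) → (160.936,31.001) → (163.202,38.119) → (170.320,35.853), returning to the start.

Shape 4 is a rectangle drawn with `<path>`. Its stroke #000000 means engrave at S294, F3546. After flipping Y the toolpath is (111.906,133.650) → (233.911,133.650) → (233.911,107.855) → (111.906,107.855) → (111.906,133.650), returning to the start.

; Generated by LaserGRBL
G21
G90
G0 X135.284 Y118.980
M4 S294
G1 X137.689 Y124.568 F3546
G1 X143.730 Y125.278 F3546
G1 X147.366 Y120.402 F3546
G1 X144.961 Y114.814 F3546
G1 X138.920 Y114.104 F3546
G1 X135.284 Y118.980 F3546
M5
G0 X32.197 Y27.459
M4 S294
G1 X31.025 Y31.067 F3546
G1 X27.956 Y33.297 F3546
G1 X24.162 Y33.297 F3546
G1 X21.093 Y31.067 F3546
G1 X19.921 Y27.459 F3546
G1 X21.093 Y23.851 F3546
G1 X24.162 Y21.621 F3546
G1 X27.956 Y21.621 F3546
G1 X31.025 Y23.851 F3546
G1 X32.197 Y27.459 F3546
M5
G0 X170.320 Y35.853
M4 S294
G1 X168.054 Y28.735 F3546
G1 X160.936 Y31.001 F3546
G1 X163.202 Y38.119 F3546
G1 X170.320 Y35.853 F3546
M5
G0 X111.906 Y133.650
M4 S294
G1 X233.911 Y133.650 F3546
G1 X233.911 Y107.855 F3546
G1 X111.906 Y107.855 F3546
G1 X111.906 Y133.650 F3546
M5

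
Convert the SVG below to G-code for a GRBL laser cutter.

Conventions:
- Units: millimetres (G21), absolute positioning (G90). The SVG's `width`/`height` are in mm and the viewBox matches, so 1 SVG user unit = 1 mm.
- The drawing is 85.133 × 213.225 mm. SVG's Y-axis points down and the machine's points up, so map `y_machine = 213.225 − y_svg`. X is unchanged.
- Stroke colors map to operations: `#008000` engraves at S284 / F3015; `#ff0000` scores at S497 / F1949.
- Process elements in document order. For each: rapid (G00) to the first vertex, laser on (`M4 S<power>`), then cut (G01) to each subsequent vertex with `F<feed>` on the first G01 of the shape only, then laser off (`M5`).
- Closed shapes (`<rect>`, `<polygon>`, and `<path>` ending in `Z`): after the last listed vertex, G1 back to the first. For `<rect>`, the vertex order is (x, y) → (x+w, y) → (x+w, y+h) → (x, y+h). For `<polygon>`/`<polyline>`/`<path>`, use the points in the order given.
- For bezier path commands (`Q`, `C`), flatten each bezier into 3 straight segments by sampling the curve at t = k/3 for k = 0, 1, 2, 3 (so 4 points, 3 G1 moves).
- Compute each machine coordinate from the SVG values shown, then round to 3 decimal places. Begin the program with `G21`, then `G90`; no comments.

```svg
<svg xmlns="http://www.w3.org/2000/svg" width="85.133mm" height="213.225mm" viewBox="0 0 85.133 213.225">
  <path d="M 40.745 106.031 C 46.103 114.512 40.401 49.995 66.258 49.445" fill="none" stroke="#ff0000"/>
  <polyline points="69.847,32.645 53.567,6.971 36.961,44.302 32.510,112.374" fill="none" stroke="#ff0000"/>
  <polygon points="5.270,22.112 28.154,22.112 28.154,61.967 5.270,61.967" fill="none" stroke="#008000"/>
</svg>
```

viewBox `0 0 85.133 213.225` with mm width/height → 1 unit = 1 mm. Flip: y_m = 213.225 − y_svg.

**Shape 1** — `<path>` cubic bezier, stroke `#ff0000` → score (S497, F1949). Control points (SVG): P0=(40.745,106.031), P1=(46.103,114.512), P2=(40.401,49.995), P3=(66.258,49.445); sampled at t=k/3. Machine vertices: (40.745,107.194) → (43.995,117.973) → (49.342,146.980) → (66.258,163.780). Open path.

**Shape 2** — `<polyline>` open polyline, stroke `#ff0000` → score (S497, F1949). Machine vertices: (69.847,180.580) → (53.567,206.254) → (36.961,168.923) → (32.510,100.851). Open path.

**Shape 3** — `<polygon>` rectangle, stroke `#008000` → engrave (S284, F3015). Machine vertices: (5.270,191.113) → (28.154,191.113) → (28.154,151.258) → (5.270,151.258) → (5.270,191.113). Closed: final G1 returns to the first vertex.

G21
G90
G00 X40.745 Y107.194
M4 S497
G01 X43.995 Y117.973 F1949
G01 X49.342 Y146.980
G01 X66.258 Y163.780
M5
G00 X69.847 Y180.580
M4 S497
G01 X53.567 Y206.254 F1949
G01 X36.961 Y168.923
G01 X32.510 Y100.851
M5
G00 X5.270 Y191.113
M4 S284
G01 X28.154 Y191.113 F3015
G01 X28.154 Y151.258
G01 X5.270 Y151.258
G01 X5.270 Y191.113
M5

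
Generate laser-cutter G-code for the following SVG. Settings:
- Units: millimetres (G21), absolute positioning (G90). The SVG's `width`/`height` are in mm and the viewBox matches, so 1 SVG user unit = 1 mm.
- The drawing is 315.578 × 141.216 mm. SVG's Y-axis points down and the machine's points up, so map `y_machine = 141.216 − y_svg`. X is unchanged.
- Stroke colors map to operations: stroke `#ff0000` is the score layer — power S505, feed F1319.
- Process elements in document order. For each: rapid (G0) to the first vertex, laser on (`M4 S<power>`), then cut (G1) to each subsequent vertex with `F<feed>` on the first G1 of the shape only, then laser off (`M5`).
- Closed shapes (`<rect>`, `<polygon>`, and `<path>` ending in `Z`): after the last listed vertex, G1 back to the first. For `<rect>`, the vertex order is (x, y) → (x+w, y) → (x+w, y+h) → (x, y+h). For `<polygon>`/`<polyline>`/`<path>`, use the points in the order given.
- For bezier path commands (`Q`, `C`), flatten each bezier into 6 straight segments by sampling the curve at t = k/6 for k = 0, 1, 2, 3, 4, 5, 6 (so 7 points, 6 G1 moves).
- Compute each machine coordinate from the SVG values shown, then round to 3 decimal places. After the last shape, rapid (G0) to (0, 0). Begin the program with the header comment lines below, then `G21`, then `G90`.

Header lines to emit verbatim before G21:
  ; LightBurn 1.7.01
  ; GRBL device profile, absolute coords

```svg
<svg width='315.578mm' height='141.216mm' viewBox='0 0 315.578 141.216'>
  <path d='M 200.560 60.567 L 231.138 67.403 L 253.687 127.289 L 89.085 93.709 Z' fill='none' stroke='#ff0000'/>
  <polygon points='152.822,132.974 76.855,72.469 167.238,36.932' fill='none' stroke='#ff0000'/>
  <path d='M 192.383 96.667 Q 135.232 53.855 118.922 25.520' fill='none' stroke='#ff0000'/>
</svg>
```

Since the viewBox matches the mm dimensions, user units are millimetres directly. The only transform is the Y-flip y_m = 141.216 − y_svg.

Shape 1 is a closed polygon drawn with `<path>`. Its stroke #ff0000 means score at S505, F1319. After flipping Y the toolpath is (200.560,80.649) → (231.138,73.813) → (253.687,13.927) → (89.085,47.507) → (200.560,80.649), returning to the start.

Shape 2 is a regular polygon drawn with `<polygon>`. Its stroke #ff0000 means score at S505, F1319. After flipping Y the toolpath is (152.822,8.242) → (76.855,68.747) → (167.238,104.284) → (152.822,8.242), returning to the start.

Shape 3 is a quadratic bezier drawn with `<path>`. Its stroke #ff0000 means score at S505, F1319. After flipping Y the toolpath is (192.383,44.549) → (174.467,58.418) → (158.820,71.482) → (145.442,83.742) → (134.333,95.197) → (125.493,105.849) → (118.922,115.696).

; LightBurn 1.7.01
; GRBL device profile, absolute coords
G21
G90
G0 X200.560 Y80.649
M4 S505
G1 X231.138 Y73.813 F1319
G1 X253.687 Y13.927
G1 X89.085 Y47.507
G1 X200.560 Y80.649
M5
G0 X152.822 Y8.242
M4 S505
G1 X76.855 Y68.747 F1319
G1 X167.238 Y104.284
G1 X152.822 Y8.242
M5
G0 X192.383 Y44.549
M4 S505
G1 X174.467 Y58.418 F1319
G1 X158.820 Y71.482
G1 X145.442 Y83.742
G1 X134.333 Y95.197
G1 X125.493 Y105.849
G1 X118.922 Y115.696
M5
G0 X0.000 Y0.000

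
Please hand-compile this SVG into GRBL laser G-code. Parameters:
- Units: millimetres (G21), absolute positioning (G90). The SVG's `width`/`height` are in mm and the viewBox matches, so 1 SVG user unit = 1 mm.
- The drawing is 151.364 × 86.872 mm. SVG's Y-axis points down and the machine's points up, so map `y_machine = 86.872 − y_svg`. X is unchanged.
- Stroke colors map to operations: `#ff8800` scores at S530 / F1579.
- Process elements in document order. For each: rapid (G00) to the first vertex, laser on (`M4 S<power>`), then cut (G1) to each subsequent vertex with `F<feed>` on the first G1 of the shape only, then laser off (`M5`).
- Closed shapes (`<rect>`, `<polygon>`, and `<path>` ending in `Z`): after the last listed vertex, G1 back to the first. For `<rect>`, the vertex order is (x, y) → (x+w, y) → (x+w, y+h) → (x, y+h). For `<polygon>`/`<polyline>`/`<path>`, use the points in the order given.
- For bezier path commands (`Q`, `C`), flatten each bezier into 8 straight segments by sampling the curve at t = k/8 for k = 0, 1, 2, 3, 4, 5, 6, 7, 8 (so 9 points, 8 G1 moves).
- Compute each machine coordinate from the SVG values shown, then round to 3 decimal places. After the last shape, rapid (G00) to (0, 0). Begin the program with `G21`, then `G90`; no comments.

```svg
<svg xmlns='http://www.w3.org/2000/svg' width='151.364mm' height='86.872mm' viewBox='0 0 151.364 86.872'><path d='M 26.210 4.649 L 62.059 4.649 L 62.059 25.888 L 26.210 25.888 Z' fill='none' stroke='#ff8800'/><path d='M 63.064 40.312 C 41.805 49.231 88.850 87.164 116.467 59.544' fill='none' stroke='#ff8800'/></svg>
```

1 u = 1 mm; y_m = 86.872 − y.

[1] `<path>` rectangle, #ff8800→score S530 F1579: (26.210,82.223) → (62.059,82.223) → (62.059,60.984) → (26.210,60.984) → (26.210,82.223) (closed)

[2] `<path>` cubic bezier, #ff8800→score S530 F1579: (63.064,46.560) → (58.122,42.040) → (58.556,35.908) → (63.337,29.273) → (71.437,23.242) → (81.828,18.924) → (93.482,17.427) → (105.371,19.859) → (116.467,27.328)

G21
G90
G00 X26.210 Y82.223
M4 S530
G1 X62.059 Y82.223 F1579
G1 X62.059 Y60.984
G1 X26.210 Y60.984
G1 X26.210 Y82.223
M5
G00 X63.064 Y46.560
M4 S530
G1 X58.122 Y42.040 F1579
G1 X58.556 Y35.908
G1 X63.337 Y29.273
G1 X71.437 Y23.242
G1 X81.828 Y18.924
G1 X93.482 Y17.427
G1 X105.371 Y19.859
G1 X116.467 Y27.328
M5
G00 X0.000 Y0.000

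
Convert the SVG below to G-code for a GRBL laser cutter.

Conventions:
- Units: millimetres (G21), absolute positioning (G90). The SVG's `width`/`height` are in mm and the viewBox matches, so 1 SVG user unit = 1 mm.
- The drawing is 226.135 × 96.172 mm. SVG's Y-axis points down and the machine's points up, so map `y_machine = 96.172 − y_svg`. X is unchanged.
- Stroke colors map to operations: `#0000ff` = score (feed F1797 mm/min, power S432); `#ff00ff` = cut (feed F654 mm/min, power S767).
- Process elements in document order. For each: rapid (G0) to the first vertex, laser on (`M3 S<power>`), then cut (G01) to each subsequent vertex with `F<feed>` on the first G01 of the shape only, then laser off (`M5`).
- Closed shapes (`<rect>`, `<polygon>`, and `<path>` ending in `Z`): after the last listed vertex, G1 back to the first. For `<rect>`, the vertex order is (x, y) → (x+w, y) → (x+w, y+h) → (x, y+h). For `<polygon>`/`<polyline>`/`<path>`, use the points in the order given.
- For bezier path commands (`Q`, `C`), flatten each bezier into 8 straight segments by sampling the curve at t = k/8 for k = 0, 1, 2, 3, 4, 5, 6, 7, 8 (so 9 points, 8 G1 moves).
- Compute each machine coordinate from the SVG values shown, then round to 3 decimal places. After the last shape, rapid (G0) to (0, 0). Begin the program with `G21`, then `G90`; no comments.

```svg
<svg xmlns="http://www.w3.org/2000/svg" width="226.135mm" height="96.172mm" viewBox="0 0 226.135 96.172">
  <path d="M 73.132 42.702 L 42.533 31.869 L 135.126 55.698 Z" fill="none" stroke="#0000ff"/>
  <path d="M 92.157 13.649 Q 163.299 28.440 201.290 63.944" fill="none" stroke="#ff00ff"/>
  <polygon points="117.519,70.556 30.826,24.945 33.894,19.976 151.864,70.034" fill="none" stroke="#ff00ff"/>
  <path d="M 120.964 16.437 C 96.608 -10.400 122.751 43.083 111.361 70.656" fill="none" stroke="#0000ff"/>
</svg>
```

G21
G90
G0 X73.132 Y53.470
M3 S432
G01 X42.533 Y64.303 F1797
G01 X135.126 Y40.474
G01 X73.132 Y53.470
M5
G0 X92.157 Y82.523
M3 S767
G01 X109.425 Y78.502 F654
G01 X125.656 Y73.833
G01 X140.852 Y68.517
G01 X155.011 Y62.554
G01 X168.135 Y55.943
G01 X180.223 Y48.685
G01 X191.274 Y40.780
G01 X201.290 Y32.228
M5
G0 X117.519 Y25.616
M3 S767
G01 X30.826 Y71.227 F654
G01 X33.894 Y76.196
G01 X151.864 Y26.138
G01 X117.519 Y25.616
M5
G0 X120.964 Y79.735
M3 S432
G01 X114.026 Y86.241 F1797
G01 X110.790 Y86.463
G01 X110.225 Y81.644
G01 X111.300 Y73.029
G01 X112.983 Y61.864
G01 X114.242 Y49.394
G01 X114.045 Y36.863
G01 X111.361 Y25.516
M5
G0 X0.000 Y0.000

Since the viewBox matches the mm dimensions, user units are millimetres directly. The only transform is the Y-flip y_m = 96.172 − y_svg.

Shape 1 is a closed polygon drawn with `<path>`. Its stroke #0000ff means score at S432, F1797. After flipping Y the toolpath is (73.132,53.470) → (42.533,64.303) → (135.126,40.474) → (73.132,53.470), returning to the start.

Shape 2 is a quadratic bezier drawn with `<path>`. Its stroke #ff00ff means cut at S767, F654. After flipping Y the toolpath is (92.157,82.523) → (109.425,78.502) → (125.656,73.833) → (140.852,68.517) → (155.011,62.554) → (168.135,55.943) → (180.223,48.685) → (191.274,40.780) → (201.290,32.228).

Shape 3 is a closed polygon drawn with `<polygon>`. Its stroke #ff00ff means cut at S767, F654. After flipping Y the toolpath is (117.519,25.616) → (30.826,71.227) → (33.894,76.196) → (151.864,26.138) → (117.519,25.616), returning to the start.

Shape 4 is a cubic bezier drawn with `<path>`. Its stroke #0000ff means score at S432, F1797. After flipping Y the toolpath is (120.964,79.735) → (114.026,86.241) → (110.790,86.463) → (110.225,81.644) → (111.300,73.029) → (112.983,61.864) → (114.242,49.394) → (114.045,36.863) → (111.361,25.516).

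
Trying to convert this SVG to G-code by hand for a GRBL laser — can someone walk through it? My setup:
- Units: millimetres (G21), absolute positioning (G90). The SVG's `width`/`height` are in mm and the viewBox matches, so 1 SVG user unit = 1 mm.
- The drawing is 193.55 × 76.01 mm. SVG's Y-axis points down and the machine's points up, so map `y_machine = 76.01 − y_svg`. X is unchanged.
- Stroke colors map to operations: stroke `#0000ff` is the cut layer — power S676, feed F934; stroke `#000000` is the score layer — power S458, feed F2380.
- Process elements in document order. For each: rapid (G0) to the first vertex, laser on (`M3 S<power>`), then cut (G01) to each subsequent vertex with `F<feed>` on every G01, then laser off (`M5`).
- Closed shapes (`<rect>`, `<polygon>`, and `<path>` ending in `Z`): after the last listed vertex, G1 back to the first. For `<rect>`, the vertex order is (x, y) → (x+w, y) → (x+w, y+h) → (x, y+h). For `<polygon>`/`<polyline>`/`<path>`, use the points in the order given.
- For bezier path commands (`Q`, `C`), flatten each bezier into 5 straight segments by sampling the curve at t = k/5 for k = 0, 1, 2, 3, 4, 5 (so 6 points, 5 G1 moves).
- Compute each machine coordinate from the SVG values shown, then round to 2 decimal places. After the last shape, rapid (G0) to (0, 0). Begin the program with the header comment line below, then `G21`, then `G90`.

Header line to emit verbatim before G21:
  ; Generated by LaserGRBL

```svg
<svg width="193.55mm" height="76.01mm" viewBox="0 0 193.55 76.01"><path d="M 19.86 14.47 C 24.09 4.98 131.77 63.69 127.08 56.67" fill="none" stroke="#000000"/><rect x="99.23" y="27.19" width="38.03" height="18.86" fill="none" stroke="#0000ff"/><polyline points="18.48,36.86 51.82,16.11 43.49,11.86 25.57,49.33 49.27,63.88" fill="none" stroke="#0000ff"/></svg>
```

viewBox `0 0 193.55 76.01` with mm width/height → 1 unit = 1 mm. Flip: y_m = 76.01 − y_svg.

**Shape 1** — `<path>` cubic bezier, stroke `#000000` → score (S458, F2380). Control points (SVG): P0=(19.86,14.47), P1=(24.09,4.98), P2=(131.77,63.69), P3=(127.08,56.67); sampled at t=k/5. Machine vertices: (19.86,61.54) → (33.09,60.12) → (60.78,48.76) → (92.58,33.89) → (118.14,21.94) → (127.08,19.34). Open path.

**Shape 2** — `<rect>` rectangle, stroke `#0000ff` → cut (S676, F934). Machine vertices: (99.23,48.82) → (137.26,48.82) → (137.26,29.96) → (99.23,29.96) → (99.23,48.82). Closed: final G1 returns to the first vertex.

**Shape 3** — `<polyline>` open polyline, stroke `#0000ff` → cut (S676, F934). Machine vertices: (18.48,39.15) → (51.82,59.90) → (43.49,64.15) → (25.57,26.68) → (49.27,12.13). Open path.

; Generated by LaserGRBL
G21
G90
G0 X19.86 Y61.54
M3 S458
G01 X33.09 Y60.12 F2380
G01 X60.78 Y48.76 F2380
G01 X92.58 Y33.89 F2380
G01 X118.14 Y21.94 F2380
G01 X127.08 Y19.34 F2380
M5
G0 X99.23 Y48.82
M3 S676
G01 X137.26 Y48.82 F934
G01 X137.26 Y29.96 F934
G01 X99.23 Y29.96 F934
G01 X99.23 Y48.82 F934
M5
G0 X18.48 Y39.15
M3 S676
G01 X51.82 Y59.90 F934
G01 X43.49 Y64.15 F934
G01 X25.57 Y26.68 F934
G01 X49.27 Y12.13 F934
M5
G0 X0.00 Y0.00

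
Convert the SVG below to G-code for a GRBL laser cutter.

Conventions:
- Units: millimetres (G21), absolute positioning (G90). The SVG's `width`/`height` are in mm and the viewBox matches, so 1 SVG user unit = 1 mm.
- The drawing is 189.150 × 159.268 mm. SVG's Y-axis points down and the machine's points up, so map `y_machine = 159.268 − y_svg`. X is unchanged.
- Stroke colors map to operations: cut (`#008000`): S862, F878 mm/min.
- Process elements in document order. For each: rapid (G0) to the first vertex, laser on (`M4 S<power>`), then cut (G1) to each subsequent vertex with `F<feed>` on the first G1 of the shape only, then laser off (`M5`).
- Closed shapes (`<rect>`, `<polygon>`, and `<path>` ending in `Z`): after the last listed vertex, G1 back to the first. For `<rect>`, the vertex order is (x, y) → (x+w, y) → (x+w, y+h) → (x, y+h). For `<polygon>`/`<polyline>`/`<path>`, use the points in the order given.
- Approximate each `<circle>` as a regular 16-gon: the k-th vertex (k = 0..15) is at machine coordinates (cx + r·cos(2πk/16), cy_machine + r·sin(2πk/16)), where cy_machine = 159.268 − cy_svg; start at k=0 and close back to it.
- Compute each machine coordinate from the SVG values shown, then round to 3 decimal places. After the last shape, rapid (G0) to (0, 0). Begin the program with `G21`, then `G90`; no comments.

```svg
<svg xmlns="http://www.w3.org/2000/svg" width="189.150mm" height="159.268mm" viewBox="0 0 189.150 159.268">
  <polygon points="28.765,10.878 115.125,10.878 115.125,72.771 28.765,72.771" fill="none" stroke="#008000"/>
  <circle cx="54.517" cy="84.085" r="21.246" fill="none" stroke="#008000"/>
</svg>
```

G21
G90
G0 X28.765 Y148.390
M4 S862
G1 X115.125 Y148.390 F878
G1 X115.125 Y86.497
G1 X28.765 Y86.497
G1 X28.765 Y148.390
M5
G0 X75.763 Y75.183
M4 S862
G1 X74.146 Y83.313 F878
G1 X69.540 Y90.206
G1 X62.647 Y94.812
G1 X54.517 Y96.429
G1 X46.387 Y94.812
G1 X39.494 Y90.206
G1 X34.888 Y83.313
G1 X33.271 Y75.183
G1 X34.888 Y67.053
G1 X39.494 Y60.160
G1 X46.387 Y55.554
G1 X54.517 Y53.937
G1 X62.647 Y55.554
G1 X69.540 Y60.160
G1 X74.146 Y67.053
G1 X75.763 Y75.183
M5
G0 X0.000 Y0.000

Since the viewBox matches the mm dimensions, user units are millimetres directly. The only transform is the Y-flip y_m = 159.268 − y_svg.

Shape 1 is a rectangle drawn with `<polygon>`. Its stroke #008000 means cut at S862, F878. After flipping Y the toolpath is (28.765,148.390) → (115.125,148.390) → (115.125,86.497) → (28.765,86.497) → (28.765,148.390), returning to the start.

Shape 2 is a circle drawn with `<circle>`. Its stroke #008000 means cut at S862, F878. After flipping Y the toolpath is (75.763,75.183) → (74.146,83.313) → (69.540,90.206) → (62.647,94.812) → (54.517,96.429) → (46.387,94.812) → (39.494,90.206) → (34.888,83.313) → (33.271,75.183) → (34.888,67.053) → (39.494,60.160) → (46.387,55.554) → (54.517,53.937) → (62.647,55.554) → (69.540,60.160) → (74.146,67.053) → (75.763,75.183), returning to the start.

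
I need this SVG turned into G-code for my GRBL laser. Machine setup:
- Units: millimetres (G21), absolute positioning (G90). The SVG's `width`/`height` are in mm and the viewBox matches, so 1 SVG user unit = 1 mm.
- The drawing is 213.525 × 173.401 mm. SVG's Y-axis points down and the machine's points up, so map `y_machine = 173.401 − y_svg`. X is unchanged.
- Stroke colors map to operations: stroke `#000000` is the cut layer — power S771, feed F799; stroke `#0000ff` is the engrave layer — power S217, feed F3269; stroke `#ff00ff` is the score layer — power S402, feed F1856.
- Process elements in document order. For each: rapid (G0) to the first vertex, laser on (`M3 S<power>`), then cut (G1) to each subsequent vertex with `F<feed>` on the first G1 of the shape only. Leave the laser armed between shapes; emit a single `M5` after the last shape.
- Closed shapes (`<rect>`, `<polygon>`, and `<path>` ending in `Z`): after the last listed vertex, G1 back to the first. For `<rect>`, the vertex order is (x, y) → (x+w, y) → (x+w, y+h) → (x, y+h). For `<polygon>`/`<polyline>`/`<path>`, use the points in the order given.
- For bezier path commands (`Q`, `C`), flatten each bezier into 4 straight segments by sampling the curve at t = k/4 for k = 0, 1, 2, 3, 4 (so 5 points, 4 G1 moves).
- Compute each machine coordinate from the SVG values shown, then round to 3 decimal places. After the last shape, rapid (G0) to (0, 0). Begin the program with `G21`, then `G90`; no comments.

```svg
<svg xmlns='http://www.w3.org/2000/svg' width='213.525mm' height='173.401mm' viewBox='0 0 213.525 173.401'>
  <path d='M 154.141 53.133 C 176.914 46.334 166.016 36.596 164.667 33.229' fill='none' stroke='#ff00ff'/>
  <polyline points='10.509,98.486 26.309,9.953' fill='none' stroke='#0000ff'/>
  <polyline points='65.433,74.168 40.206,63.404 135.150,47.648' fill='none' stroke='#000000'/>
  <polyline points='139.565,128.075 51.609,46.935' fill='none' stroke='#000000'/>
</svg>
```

G21
G90
G0 X154.141 Y120.268
M3 S402
G1 X165.583 Y125.773 F1856
G1 X168.450 Y131.507
G1 X166.794 Y136.598
G1 X164.667 Y140.172
G0 X10.509 Y74.915
M3 S217
G1 X26.309 Y163.448 F3269
G0 X65.433 Y99.233
M3 S771
G1 X40.206 Y109.997 F799
G1 X135.150 Y125.753
G0 X139.565 Y45.326
M3 S771
G1 X51.609 Y126.466 F799
M5
G0 X0.000 Y0.000

1 u = 1 mm; y_m = 173.401 − y.

[1] `<path>` cubic bezier, #ff00ff→score S402 F1856: (154.141,120.268) → (165.583,125.773) → (168.450,131.507) → (166.794,136.598) → (164.667,140.172)

[2] `<polyline>` line segment, #0000ff→engrave S217 F3269: (10.509,74.915) → (26.309,163.448)

[3] `<polyline>` open polyline, #000000→cut S771 F799: (65.433,99.233) → (40.206,109.997) → (135.150,125.753)

[4] `<polyline>` line segment, #000000→cut S771 F799: (139.565,45.326) → (51.609,126.466)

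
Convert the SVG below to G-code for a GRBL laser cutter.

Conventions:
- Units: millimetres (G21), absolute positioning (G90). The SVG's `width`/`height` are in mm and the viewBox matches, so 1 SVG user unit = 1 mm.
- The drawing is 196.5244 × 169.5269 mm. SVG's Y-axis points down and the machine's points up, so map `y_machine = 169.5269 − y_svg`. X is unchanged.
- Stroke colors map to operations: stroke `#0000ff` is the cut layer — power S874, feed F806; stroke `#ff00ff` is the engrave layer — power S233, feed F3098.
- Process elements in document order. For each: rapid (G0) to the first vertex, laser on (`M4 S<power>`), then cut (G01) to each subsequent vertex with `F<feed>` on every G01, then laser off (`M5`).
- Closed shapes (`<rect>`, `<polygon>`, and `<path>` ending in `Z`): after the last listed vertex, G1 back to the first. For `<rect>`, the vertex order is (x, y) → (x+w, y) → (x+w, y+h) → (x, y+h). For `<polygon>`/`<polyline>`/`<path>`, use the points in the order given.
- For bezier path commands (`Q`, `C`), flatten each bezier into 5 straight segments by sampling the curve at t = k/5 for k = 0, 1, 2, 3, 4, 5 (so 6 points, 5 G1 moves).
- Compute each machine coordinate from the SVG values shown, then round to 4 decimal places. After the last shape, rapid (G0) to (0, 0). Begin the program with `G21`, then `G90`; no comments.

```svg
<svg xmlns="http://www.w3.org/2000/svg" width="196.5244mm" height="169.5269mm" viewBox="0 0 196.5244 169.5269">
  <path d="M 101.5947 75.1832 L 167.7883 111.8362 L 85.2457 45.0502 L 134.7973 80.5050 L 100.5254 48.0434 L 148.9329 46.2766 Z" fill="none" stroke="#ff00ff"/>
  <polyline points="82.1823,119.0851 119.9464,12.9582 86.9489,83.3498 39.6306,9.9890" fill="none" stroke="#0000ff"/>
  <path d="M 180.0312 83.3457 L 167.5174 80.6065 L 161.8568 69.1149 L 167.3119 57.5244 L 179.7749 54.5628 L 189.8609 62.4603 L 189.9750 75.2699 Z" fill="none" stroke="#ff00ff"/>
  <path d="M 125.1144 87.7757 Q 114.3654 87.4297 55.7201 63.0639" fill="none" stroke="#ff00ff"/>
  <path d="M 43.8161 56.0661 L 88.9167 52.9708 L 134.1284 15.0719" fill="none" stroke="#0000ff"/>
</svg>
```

viewBox `0 0 196.5244 169.5269` with mm width/height → 1 unit = 1 mm. Flip: y_m = 169.5269 − y_svg.

**Shape 1** — `<path>` closed polygon, stroke `#ff00ff` → engrave (S233, F3098). Machine vertices: (101.5947,94.3437) → (167.7883,57.6907) → (85.2457,124.4767) → (134.7973,89.0219) → (100.5254,121.4835) → (148.9329,123.2503) → (101.5947,94.3437). Closed: final G1 returns to the first vertex.

**Shape 2** — `<polyline>` open polyline, stroke `#0000ff` → cut (S874, F806). Machine vertices: (82.1823,50.4418) → (119.9464,156.5687) → (86.9489,86.1771) → (39.6306,159.5379). Open path.

**Shape 3** — `<path>` regular polygon, stroke `#ff00ff` → engrave (S233, F3098). Machine vertices: (180.0312,86.1812) → (167.5174,88.9204) → (161.8568,100.4120) → (167.3119,112.0025) → (179.7749,114.9641) → (189.8609,107.0666) → (189.9750,94.2570) → (180.0312,86.1812). Closed: final G1 returns to the first vertex.

**Shape 4** — `<path>` quadratic bezier, stroke `#ff00ff` → engrave (S233, F3098). Control points (SVG): P0=(125.1144,87.7757), P1=(114.3654,87.4297), P2=(55.7201,63.0639); sampled at t=k/5. Machine vertices: (125.1144,81.7512) → (118.8989,82.8504) → (108.8518,85.8712) → (94.9729,90.8135) → (77.2624,97.6775) → (55.7201,106.4630). Open path.

**Shape 5** — `<path>` open polyline, stroke `#0000ff` → cut (S874, F806). Machine vertices: (43.8161,113.4608) → (88.9167,116.5561) → (134.1284,154.4550). Open path.

G21
G90
G0 X101.5947 Y94.3437
M4 S233
G01 X167.7883 Y57.6907 F3098
G01 X85.2457 Y124.4767 F3098
G01 X134.7973 Y89.0219 F3098
G01 X100.5254 Y121.4835 F3098
G01 X148.9329 Y123.2503 F3098
G01 X101.5947 Y94.3437 F3098
M5
G0 X82.1823 Y50.4418
M4 S874
G01 X119.9464 Y156.5687 F806
G01 X86.9489 Y86.1771 F806
G01 X39.6306 Y159.5379 F806
M5
G0 X180.0312 Y86.1812
M4 S233
G01 X167.5174 Y88.9204 F3098
G01 X161.8568 Y100.4120 F3098
G01 X167.3119 Y112.0025 F3098
G01 X179.7749 Y114.9641 F3098
G01 X189.8609 Y107.0666 F3098
G01 X189.9750 Y94.2570 F3098
G01 X180.0312 Y86.1812 F3098
M5
G0 X125.1144 Y81.7512
M4 S233
G01 X118.8989 Y82.8504 F3098
G01 X108.8518 Y85.8712 F3098
G01 X94.9729 Y90.8135 F3098
G01 X77.2624 Y97.6775 F3098
G01 X55.7201 Y106.4630 F3098
M5
G0 X43.8161 Y113.4608
M4 S874
G01 X88.9167 Y116.5561 F806
G01 X134.1284 Y154.4550 F806
M5
G0 X0.0000 Y0.0000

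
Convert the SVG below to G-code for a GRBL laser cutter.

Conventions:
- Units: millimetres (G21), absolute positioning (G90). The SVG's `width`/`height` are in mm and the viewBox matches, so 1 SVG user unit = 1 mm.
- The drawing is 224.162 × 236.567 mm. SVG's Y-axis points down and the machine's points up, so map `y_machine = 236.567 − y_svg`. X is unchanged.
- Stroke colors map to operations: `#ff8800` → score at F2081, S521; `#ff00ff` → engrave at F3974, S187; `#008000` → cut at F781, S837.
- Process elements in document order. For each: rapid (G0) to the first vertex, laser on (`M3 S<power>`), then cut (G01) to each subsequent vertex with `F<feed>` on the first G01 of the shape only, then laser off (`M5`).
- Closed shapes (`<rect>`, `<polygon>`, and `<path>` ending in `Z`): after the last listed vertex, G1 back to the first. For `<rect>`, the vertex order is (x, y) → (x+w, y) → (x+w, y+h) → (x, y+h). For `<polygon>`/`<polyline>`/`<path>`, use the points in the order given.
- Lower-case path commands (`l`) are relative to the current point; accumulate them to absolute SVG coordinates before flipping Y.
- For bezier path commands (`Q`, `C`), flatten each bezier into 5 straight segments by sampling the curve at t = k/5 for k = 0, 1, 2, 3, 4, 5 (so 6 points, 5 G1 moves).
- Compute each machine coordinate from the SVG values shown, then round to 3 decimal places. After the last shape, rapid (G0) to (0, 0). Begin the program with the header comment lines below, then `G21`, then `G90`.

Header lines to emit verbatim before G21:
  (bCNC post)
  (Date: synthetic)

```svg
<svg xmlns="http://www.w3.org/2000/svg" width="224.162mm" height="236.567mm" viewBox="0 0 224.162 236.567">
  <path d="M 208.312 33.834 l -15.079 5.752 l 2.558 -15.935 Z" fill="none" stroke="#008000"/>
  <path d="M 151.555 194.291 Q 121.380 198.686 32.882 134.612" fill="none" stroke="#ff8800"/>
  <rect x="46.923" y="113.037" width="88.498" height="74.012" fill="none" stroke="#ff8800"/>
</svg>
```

(bCNC post)
(Date: synthetic)
G21
G90
G0 X208.312 Y202.733
M3 S837
G01 X193.233 Y196.981 F781
G01 X195.791 Y212.916
G01 X208.312 Y202.733
M5
G0 X151.555 Y42.276
M3 S521
G01 X137.152 Y43.257 F2081
G01 X118.083 Y49.715
G01 X94.349 Y61.651
G01 X65.948 Y79.064
G01 X32.882 Y101.955
M5
G0 X46.923 Y123.530
M3 S521
G01 X135.421 Y123.530 F2081
G01 X135.421 Y49.518
G01 X46.923 Y49.518
G01 X46.923 Y123.530
M5
G0 X0.000 Y0.000

Since the viewBox matches the mm dimensions, user units are millimetres directly. The only transform is the Y-flip y_m = 236.567 − y_svg.

Shape 1 is a regular polygon drawn with `<path>`. Its stroke #008000 means cut at S837, F781. After flipping Y the toolpath is (208.312,202.733) → (193.233,196.981) → (195.791,212.916) → (208.312,202.733), returning to the start.

Shape 2 is a quadratic bezier drawn with `<path>`. Its stroke #ff8800 means score at S521, F2081. After flipping Y the toolpath is (151.555,42.276) → (137.152,43.257) → (118.083,49.715) → (94.349,61.651) → (65.948,79.064) → (32.882,101.955).

Shape 3 is a rectangle drawn with `<rect>`. Its stroke #ff8800 means score at S521, F2081. After flipping Y the toolpath is (46.923,123.530) → (135.421,123.530) → (135.421,49.518) → (46.923,49.518) → (46.923,123.530), returning to the start.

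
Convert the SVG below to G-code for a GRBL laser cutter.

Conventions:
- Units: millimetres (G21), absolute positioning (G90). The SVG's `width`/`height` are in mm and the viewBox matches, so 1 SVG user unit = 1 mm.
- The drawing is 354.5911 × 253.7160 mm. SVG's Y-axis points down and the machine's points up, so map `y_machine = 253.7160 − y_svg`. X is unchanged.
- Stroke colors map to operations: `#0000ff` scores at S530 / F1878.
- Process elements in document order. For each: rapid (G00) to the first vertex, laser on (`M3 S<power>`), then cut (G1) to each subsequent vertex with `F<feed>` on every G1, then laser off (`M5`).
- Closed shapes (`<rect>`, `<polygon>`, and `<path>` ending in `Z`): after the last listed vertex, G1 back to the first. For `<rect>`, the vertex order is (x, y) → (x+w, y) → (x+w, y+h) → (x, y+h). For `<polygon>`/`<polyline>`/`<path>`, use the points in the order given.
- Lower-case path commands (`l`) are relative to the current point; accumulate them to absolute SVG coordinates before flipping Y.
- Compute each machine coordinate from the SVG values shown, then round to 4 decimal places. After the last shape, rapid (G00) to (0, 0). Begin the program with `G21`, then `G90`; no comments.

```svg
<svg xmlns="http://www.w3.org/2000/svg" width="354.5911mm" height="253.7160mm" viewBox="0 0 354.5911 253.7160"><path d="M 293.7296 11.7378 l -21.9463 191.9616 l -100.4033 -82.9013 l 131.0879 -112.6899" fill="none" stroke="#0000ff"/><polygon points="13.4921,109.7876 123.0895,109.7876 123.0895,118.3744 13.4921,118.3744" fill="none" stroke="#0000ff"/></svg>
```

Since the viewBox matches the mm dimensions, user units are millimetres directly. The only transform is the Y-flip y_m = 253.7160 − y_svg.

Shape 1 is a open polyline drawn with `<path>`. Its stroke #0000ff means score at S530, F1878. After flipping Y the toolpath is (293.7296,241.9782) → (271.7833,50.0166) → (171.3800,132.9179) → (302.4679,245.6078).

Shape 2 is a rectangle drawn with `<polygon>`. Its stroke #0000ff means score at S530, F1878. After flipping Y the toolpath is (13.4921,143.9284) → (123.0895,143.9284) → (123.0895,135.3416) → (13.4921,135.3416) → (13.4921,143.9284), returning to the start.

G21
G90
G00 X293.7296 Y241.9782
M3 S530
G1 X271.7833 Y50.0166 F1878
G1 X171.3800 Y132.9179 F1878
G1 X302.4679 Y245.6078 F1878
M5
G00 X13.4921 Y143.9284
M3 S530
G1 X123.0895 Y143.9284 F1878
G1 X123.0895 Y135.3416 F1878
G1 X13.4921 Y135.3416 F1878
G1 X13.4921 Y143.9284 F1878
M5
G00 X0.0000 Y0.0000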